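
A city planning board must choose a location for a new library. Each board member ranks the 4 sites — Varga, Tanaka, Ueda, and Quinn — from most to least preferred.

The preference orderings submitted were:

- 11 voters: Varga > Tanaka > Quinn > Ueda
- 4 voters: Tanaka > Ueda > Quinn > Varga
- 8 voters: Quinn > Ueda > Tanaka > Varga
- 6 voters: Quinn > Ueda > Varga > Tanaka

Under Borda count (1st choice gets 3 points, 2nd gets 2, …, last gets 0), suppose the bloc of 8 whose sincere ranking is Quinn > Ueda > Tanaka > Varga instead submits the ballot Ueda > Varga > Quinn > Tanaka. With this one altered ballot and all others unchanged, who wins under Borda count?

Borda totals with the altered ballot: Varga 55, Tanaka 34, Ueda 44, Quinn 41.
The switch changes the winner from Quinn to Varga.

Varga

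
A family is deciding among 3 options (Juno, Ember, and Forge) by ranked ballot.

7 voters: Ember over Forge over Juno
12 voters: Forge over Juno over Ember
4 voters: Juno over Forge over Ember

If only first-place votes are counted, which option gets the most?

Forge

First-place vote totals:
  Juno: 4
  Ember: 7
  Forge: 12
Forge has the most first-place votes.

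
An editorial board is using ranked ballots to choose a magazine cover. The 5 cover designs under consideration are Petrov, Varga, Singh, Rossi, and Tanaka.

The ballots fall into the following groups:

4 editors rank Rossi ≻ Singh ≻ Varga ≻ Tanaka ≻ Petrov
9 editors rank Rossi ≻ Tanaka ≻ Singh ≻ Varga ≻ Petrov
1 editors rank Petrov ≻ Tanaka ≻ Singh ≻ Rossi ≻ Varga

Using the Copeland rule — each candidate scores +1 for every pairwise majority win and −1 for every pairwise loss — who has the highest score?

Pairwise results:
  Petrov vs Varga: Varga wins 13–1.
  Petrov vs Singh: Singh wins 13–1.
  Petrov vs Rossi: Rossi wins 13–1.
  Petrov vs Tanaka: Tanaka wins 13–1.
  Varga vs Singh: Singh wins 14–0.
  Varga vs Rossi: Rossi wins 14–0.
  Varga vs Tanaka: Tanaka wins 10–4.
  Singh vs Rossi: Rossi wins 13–1.
  Singh vs Tanaka: Tanaka wins 10–4.
  Rossi vs Tanaka: Rossi wins 13–1.
Copeland scores (wins − losses):
  Petrov: 0 − 4 = -4
  Varga: 1 − 3 = -2
  Singh: 2 − 2 = 0
  Rossi: 4 − 0 = 4
  Tanaka: 3 − 1 = 2
Rossi has the best Copeland score.

Rossi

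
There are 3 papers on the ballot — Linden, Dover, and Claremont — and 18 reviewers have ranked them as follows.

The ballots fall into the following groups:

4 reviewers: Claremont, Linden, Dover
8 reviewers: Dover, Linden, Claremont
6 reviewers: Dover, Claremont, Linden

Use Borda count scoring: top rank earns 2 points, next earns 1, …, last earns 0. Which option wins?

Borda scores:
  Linden: 4·1 + 8·1 + 6·0 = 12
  Dover: 4·0 + 8·2 + 6·2 = 28
  Claremont: 4·2 + 8·0 + 6·1 = 14
Dover has the highest total.

Dover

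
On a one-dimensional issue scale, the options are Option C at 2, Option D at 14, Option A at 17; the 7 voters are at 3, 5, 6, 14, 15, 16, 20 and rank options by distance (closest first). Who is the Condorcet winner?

Option D

With single-peaked preferences on a line, the Condorcet winner is the candidate closest to the median voter.
The median voter (position 14) is closest to Option D at 14.
Check: Option D vs Option A — voters closer to Option D: 5 of 7.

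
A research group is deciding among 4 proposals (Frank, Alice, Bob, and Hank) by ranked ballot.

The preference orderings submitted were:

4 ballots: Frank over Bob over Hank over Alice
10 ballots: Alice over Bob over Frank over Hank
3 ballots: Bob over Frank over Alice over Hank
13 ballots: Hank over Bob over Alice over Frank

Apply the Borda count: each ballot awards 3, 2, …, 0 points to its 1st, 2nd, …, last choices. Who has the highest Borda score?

Borda scores:
  Frank: 4·3 + 10·1 + 3·2 + 13·0 = 28
  Alice: 4·0 + 10·3 + 3·1 + 13·1 = 46
  Bob: 4·2 + 10·2 + 3·3 + 13·2 = 63
  Hank: 4·1 + 10·0 + 3·0 + 13·3 = 43
Bob has the highest total.

Bob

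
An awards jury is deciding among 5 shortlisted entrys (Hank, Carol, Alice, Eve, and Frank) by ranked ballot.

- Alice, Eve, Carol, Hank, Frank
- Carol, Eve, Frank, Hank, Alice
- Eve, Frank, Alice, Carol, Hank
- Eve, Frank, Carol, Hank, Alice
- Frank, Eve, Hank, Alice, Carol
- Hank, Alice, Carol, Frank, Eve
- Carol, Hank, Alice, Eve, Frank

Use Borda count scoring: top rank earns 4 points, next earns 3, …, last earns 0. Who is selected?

Borda scores:
  Hank: 1 + 1 + 0 + 1 + 2 + 4 + 3 = 12
  Carol: 2 + 4 + 1 + 2 + 0 + 2 + 4 = 15
  Alice: 4 + 0 + 2 + 0 + 1 + 3 + 2 = 12
  Eve: 3 + 3 + 4 + 4 + 3 + 0 + 1 = 18
  Frank: 0 + 2 + 3 + 3 + 4 + 1 + 0 = 13
Eve has the highest total.

Eve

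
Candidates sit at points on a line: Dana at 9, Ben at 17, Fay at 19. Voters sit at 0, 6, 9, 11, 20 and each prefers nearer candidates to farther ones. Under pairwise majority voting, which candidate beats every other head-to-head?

With single-peaked preferences on a line, the Condorcet winner is the candidate closest to the median voter.
The median voter (position 9) is closest to Dana at 9.
Check: Dana vs Ben — voters closer to Dana: 4 of 5.

Dana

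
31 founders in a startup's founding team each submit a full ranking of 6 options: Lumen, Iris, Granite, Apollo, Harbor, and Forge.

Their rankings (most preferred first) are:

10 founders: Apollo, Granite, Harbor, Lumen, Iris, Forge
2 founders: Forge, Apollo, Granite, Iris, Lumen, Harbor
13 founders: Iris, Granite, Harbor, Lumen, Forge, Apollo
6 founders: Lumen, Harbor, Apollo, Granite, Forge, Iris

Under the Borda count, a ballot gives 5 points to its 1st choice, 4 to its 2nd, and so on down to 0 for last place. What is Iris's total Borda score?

79

Borda scores:
  Lumen: 10·2 + 2·1 + 13·2 + 6·5 = 78
  Iris: 10·1 + 2·2 + 13·5 + 6·0 = 79
  Granite: 10·4 + 2·3 + 13·4 + 6·2 = 110
  Apollo: 10·5 + 2·4 + 13·0 + 6·3 = 76
  Harbor: 10·3 + 2·0 + 13·3 + 6·4 = 93
  Forge: 10·0 + 2·5 + 13·1 + 6·1 = 29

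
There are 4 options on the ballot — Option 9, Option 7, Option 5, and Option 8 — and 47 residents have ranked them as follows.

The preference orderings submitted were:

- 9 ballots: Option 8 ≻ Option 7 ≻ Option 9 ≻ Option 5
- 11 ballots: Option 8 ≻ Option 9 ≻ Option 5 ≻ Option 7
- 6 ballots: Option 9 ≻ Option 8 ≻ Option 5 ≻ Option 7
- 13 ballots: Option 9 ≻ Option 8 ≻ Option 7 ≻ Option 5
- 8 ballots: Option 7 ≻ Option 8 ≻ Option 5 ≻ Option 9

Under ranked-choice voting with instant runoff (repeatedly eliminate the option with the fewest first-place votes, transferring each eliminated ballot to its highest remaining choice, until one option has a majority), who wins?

Option 8

Round 1: Option 8 20, Option 9 19, Option 7 8, Option 5 0. Option 5 has the fewest and is eliminated.
Round 2: Option 8 20, Option 9 19, Option 7 8. Option 7 has the fewest and is eliminated.
Round 3: Option 8 28, Option 9 19. Option 8 has a majority.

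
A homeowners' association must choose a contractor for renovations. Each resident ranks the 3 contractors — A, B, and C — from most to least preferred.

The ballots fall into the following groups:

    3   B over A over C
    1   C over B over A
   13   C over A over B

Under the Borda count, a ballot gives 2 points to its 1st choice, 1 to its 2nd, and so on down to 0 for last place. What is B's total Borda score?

Borda scores:
  A: 3·1 + 0 + 13·1 = 16
  B: 3·2 + 1 + 13·0 = 7
  C: 3·0 + 2 + 13·2 = 28

7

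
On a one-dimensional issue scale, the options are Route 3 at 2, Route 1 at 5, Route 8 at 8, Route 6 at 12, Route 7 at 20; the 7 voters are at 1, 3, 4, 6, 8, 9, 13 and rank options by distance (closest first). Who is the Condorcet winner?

Route 1

With single-peaked preferences on a line, the Condorcet winner is the candidate closest to the median voter.
The median voter (position 6) is closest to Route 1 at 5.
Check: Route 1 vs Route 3 — voters closer to Route 1: 5 of 7.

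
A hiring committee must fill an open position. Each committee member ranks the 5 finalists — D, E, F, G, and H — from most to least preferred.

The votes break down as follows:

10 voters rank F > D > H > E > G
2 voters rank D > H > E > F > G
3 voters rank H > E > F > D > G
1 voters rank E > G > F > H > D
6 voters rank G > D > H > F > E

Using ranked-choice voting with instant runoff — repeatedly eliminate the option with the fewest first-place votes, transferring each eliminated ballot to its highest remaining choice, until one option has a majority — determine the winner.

F

Round 1: F 10, G 6, H 3, D 2, E 1. E has the fewest and is eliminated.
Round 2: F 10, G 7, H 3, D 2. D has the fewest and is eliminated.
Round 3: F 10, G 7, H 5. H has the fewest and is eliminated.
Round 4: F 15, G 7. F has a majority.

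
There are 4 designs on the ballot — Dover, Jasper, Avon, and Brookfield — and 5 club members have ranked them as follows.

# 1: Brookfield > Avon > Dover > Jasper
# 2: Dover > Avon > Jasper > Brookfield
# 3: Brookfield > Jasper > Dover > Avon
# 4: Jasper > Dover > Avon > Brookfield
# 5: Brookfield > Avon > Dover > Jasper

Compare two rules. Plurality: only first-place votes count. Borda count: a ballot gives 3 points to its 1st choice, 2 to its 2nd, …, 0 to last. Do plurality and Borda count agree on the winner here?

Plurality first-place counts: Dover 1, Jasper 1, Avon 0, Brookfield 3 → Brookfield.
Borda totals: Dover 8, Jasper 6, Avon 7, Brookfield 9 → Brookfield.
The two rules agree on Brookfield.

Yes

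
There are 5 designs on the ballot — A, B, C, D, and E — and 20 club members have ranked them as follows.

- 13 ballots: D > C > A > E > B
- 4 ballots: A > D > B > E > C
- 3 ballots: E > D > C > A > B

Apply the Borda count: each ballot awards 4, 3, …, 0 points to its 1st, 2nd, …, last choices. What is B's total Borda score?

8

Borda scores:
  A: 13·2 + 4·4 + 3·1 = 45
  B: 13·0 + 4·2 + 3·0 = 8
  C: 13·3 + 4·0 + 3·2 = 45
  D: 13·4 + 4·3 + 3·3 = 73
  E: 13·1 + 4·1 + 3·4 = 29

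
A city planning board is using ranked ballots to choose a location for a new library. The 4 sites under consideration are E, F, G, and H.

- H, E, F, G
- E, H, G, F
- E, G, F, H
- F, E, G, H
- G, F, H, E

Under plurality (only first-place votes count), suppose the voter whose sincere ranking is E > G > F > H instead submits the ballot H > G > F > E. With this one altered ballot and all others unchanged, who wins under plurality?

First-place totals with the altered ballot: E 1, F 1, G 1, H 2.
The switch changes the winner from E to H.

H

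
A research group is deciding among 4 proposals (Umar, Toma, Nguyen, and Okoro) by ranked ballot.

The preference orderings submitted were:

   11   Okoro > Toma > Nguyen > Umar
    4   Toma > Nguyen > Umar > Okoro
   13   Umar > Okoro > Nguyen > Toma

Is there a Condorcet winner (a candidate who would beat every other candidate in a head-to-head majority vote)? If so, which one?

None — there is no Condorcet winner

Head-to-head results (28 voters total):
Umar vs Toma: Toma wins 15–13.
Umar vs Nguyen: Nguyen wins 15–13.
Umar vs Okoro: Umar wins 17–11.
Toma vs Nguyen: Toma wins 15–13.
Toma vs Okoro: Okoro wins 24–4.
Nguyen vs Okoro: Okoro wins 24–4.
No candidate beats all others: Umar beats Okoro beats Toma beats Umar, a majority cycle.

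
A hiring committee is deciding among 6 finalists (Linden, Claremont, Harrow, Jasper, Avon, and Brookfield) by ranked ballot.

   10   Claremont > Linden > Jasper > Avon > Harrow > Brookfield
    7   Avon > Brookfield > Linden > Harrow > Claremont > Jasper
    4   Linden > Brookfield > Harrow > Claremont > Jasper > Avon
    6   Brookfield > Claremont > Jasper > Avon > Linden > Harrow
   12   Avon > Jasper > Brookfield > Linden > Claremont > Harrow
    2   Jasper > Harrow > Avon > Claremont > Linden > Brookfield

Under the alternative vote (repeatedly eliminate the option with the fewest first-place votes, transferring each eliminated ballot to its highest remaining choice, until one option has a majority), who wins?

Round 1: Avon 19, Claremont 10, Brookfield 6, Linden 4, Jasper 2, Harrow 0. Harrow has the fewest and is eliminated.
Round 2: Avon 19, Claremont 10, Brookfield 6, Linden 4, Jasper 2. Jasper has the fewest and is eliminated.
Round 3: Avon 21, Claremont 10, Brookfield 6, Linden 4. Avon has a majority.

Avon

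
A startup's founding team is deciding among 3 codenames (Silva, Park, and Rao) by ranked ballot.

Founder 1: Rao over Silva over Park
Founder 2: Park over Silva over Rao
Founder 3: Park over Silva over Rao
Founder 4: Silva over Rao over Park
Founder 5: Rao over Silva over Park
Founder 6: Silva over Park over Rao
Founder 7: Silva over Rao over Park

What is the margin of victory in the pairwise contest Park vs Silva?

3

Ballots ranking Park above Silva: 2.
Ballots ranking Silva above Park: 5.
Silva wins 5–2, a margin of 3.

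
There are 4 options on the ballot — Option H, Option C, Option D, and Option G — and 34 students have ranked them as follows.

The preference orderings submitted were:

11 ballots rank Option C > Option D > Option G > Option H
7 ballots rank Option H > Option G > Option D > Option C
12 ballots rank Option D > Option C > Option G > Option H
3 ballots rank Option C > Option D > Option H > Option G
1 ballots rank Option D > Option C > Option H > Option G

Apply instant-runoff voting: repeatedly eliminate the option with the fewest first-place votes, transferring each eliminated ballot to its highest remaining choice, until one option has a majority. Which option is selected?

Option D

Round 1: Option C 14, Option D 13, Option H 7, Option G 0. Option G has the fewest and is eliminated.
Round 2: Option C 14, Option D 13, Option H 7. Option H has the fewest and is eliminated.
Round 3: Option D 20, Option C 14. Option D has a majority.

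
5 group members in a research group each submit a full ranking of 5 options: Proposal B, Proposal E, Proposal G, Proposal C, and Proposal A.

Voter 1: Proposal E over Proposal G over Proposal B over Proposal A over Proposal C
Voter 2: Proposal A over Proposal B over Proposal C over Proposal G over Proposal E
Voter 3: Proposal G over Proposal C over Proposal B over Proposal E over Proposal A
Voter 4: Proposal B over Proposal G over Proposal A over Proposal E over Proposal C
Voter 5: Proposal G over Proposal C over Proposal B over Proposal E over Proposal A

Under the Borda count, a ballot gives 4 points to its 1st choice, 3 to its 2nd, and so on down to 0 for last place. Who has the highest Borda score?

Borda scores:
  Proposal B: 2 + 3 + 2 + 4 + 2 = 13
  Proposal E: 4 + 0 + 1 + 1 + 1 = 7
  Proposal G: 3 + 1 + 4 + 3 + 4 = 15
  Proposal C: 0 + 2 + 3 + 0 + 3 = 8
  Proposal A: 1 + 4 + 0 + 2 + 0 = 7
Proposal G has the highest total.

Proposal G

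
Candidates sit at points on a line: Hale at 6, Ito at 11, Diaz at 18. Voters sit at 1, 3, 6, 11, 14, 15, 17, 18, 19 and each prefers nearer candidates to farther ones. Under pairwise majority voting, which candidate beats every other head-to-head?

Ito

With single-peaked preferences on a line, the Condorcet winner is the candidate closest to the median voter.
The median voter (position 14) is closest to Ito at 11.
Check: Ito vs Diaz — voters closer to Ito: 5 of 9.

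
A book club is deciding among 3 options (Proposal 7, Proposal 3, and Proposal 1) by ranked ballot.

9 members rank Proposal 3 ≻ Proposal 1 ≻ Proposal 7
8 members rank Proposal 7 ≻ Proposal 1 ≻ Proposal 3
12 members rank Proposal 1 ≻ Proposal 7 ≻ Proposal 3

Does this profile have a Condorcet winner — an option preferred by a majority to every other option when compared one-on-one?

Head-to-head results (29 voters total):
Proposal 7 vs Proposal 3: Proposal 7 wins 20–9.
Proposal 7 vs Proposal 1: Proposal 1 wins 21–8.
Proposal 3 vs Proposal 1: Proposal 1 wins 20–9.
Proposal 1 beats each rival — Proposal 7 (21–8), Proposal 3 (20–9) — so Proposal 1 is the Condorcet winner.

Yes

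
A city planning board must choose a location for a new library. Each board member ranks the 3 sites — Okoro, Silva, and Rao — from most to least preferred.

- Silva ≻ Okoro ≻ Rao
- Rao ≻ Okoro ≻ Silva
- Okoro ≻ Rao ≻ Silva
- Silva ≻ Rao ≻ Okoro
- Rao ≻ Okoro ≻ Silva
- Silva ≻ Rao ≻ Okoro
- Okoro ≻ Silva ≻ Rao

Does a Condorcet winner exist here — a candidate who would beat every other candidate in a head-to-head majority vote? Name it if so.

There is no Condorcet winner

Head-to-head results (7 voters total):
Okoro vs Silva: Okoro wins 4–3.
Okoro vs Rao: Rao wins 4–3.
Silva vs Rao: Silva wins 4–3.
No candidate beats all others: Okoro beats Silva beats Rao beats Okoro, a majority cycle.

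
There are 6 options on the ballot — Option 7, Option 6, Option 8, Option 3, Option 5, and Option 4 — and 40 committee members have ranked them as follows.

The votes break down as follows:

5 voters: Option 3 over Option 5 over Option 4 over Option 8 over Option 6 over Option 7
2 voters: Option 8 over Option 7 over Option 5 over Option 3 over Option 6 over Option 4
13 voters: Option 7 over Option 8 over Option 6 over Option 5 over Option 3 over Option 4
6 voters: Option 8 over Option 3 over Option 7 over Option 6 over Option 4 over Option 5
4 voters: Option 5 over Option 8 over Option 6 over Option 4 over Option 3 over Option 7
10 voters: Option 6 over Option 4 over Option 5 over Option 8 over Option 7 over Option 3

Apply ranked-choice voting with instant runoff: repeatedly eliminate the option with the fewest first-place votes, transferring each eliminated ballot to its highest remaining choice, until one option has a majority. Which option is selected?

Round 1: Option 7 13, Option 6 10, Option 8 8, Option 3 5, Option 5 4, Option 4 0. Option 4 has the fewest and is eliminated.
Round 2: Option 7 13, Option 6 10, Option 8 8, Option 3 5, Option 5 4. Option 5 has the fewest and is eliminated.
Round 3: Option 7 13, Option 8 12, Option 6 10, Option 3 5. Option 3 has the fewest and is eliminated.
Round 4: Option 8 17, Option 7 13, Option 6 10. Option 6 has the fewest and is eliminated.
Round 5: Option 8 27, Option 7 13. Option 8 has a majority.

Option 8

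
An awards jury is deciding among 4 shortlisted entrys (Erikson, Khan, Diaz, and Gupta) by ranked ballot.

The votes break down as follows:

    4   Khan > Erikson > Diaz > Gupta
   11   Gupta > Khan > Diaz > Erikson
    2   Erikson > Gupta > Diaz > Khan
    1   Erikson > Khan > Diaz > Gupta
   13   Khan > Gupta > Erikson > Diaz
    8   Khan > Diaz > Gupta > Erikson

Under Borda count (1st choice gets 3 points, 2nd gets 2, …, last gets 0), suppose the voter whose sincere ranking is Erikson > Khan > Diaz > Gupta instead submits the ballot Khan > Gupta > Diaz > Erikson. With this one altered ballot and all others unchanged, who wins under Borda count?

Khan

Borda totals with the altered ballot: Erikson 27, Khan 100, Diaz 34, Gupta 73.
The winner is unchanged: still Khan.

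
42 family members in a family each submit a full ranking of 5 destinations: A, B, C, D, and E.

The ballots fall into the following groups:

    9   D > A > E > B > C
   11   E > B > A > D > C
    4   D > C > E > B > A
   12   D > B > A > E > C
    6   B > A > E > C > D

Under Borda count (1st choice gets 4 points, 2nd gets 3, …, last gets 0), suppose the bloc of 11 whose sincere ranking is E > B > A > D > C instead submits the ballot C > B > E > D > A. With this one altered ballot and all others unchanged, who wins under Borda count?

Borda totals with the altered ballot: A 69, B 106, C 62, D 111, E 72.
The winner is unchanged: still D.

D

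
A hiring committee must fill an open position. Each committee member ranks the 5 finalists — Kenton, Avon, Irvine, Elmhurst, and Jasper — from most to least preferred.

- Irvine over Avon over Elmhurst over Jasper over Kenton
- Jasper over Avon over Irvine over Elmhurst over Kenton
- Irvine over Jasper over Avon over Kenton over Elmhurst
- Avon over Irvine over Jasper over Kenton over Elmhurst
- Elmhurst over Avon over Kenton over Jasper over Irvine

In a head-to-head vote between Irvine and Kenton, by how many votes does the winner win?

Ballots ranking Irvine above Kenton: 4.
Ballots ranking Kenton above Irvine: 1.
Irvine wins 4–1, a margin of 3.

3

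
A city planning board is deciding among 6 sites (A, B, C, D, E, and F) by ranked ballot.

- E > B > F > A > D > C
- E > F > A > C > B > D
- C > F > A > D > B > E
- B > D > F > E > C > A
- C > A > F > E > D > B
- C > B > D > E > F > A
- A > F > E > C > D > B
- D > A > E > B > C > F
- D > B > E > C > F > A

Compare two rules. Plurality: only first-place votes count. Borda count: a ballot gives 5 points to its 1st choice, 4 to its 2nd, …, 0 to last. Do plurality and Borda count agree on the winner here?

No

Plurality first-place counts: A 1, B 1, C 3, D 2, E 2, F 0 → C.
Borda totals: A 21, B 21, C 23, D 22, E 25, F 23 → E.
The two rules disagree: plurality picks C, Borda picks E.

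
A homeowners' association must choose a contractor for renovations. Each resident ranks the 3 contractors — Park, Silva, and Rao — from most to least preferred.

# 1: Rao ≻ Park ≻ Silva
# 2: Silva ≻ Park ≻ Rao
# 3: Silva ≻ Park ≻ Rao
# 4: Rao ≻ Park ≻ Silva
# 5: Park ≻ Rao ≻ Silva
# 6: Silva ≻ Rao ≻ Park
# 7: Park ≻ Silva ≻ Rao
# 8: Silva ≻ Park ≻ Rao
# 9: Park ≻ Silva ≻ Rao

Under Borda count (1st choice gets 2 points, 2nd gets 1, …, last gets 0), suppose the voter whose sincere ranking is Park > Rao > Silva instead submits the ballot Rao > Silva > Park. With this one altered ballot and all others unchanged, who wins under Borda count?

Borda totals with the altered ballot: Park 9, Silva 11, Rao 7.
The switch changes the winner from Park to Silva.

Silva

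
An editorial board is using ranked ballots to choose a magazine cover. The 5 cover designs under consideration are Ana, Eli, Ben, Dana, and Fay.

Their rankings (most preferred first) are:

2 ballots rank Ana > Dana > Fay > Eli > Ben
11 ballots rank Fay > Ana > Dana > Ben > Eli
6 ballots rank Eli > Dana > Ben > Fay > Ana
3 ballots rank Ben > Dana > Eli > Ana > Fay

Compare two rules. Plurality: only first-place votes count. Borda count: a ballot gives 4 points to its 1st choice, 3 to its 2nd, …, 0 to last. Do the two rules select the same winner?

No

Plurality first-place counts: Ana 2, Eli 6, Ben 3, Dana 0, Fay 11 → Fay.
Borda totals: Ana 44, Eli 32, Ben 35, Dana 55, Fay 54 → Dana.
The two rules disagree: plurality picks Fay, Borda picks Dana.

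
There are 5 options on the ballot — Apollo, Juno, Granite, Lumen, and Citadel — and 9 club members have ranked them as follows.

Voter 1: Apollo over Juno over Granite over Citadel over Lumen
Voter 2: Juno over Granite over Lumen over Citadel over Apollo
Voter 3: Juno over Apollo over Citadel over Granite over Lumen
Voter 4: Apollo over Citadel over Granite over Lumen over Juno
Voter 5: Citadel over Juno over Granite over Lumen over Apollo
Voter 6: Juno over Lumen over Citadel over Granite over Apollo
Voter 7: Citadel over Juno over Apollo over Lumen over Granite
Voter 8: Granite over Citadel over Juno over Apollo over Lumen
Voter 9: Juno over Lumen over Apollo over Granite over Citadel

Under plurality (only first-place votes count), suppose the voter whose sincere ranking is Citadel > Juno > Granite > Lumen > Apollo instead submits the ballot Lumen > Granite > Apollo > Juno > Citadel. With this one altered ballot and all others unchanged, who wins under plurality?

Juno

First-place totals with the altered ballot: Apollo 2, Juno 4, Granite 1, Lumen 1, Citadel 1.
The winner is unchanged: still Juno.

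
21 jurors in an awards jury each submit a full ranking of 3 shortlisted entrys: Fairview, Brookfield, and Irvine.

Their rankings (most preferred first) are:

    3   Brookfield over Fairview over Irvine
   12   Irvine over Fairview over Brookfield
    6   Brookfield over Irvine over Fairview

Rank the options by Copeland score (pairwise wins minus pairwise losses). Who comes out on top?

Pairwise results:
  Fairview vs Brookfield: Fairview wins 12–9.
  Fairview vs Irvine: Irvine wins 18–3.
  Brookfield vs Irvine: Irvine wins 12–9.
Copeland scores (wins − losses):
  Fairview: 1 − 1 = 0
  Brookfield: 0 − 2 = -2
  Irvine: 2 − 0 = 2
Irvine has the best Copeland score.

Irvine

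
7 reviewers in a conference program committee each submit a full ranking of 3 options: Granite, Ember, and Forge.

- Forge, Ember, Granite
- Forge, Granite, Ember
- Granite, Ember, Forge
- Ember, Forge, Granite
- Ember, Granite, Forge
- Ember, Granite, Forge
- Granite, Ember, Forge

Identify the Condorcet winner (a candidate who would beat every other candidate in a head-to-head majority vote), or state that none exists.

Head-to-head results (7 voters total):
Granite vs Ember: Ember wins 4–3.
Granite vs Forge: Granite wins 4–3.
Ember vs Forge: Ember wins 5–2.
Ember beats each rival — Granite (4–3), Forge (5–2) — so Ember is the Condorcet winner.

Ember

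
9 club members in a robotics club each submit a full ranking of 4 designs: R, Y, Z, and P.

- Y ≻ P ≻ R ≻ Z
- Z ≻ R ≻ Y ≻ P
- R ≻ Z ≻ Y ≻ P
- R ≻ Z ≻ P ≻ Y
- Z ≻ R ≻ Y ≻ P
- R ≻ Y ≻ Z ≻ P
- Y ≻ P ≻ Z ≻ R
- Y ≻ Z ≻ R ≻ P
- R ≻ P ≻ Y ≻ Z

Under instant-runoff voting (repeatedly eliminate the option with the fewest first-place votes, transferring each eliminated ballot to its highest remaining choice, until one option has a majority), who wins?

R

Round 1: R 4, Y 3, Z 2, P 0. P has the fewest and is eliminated.
Round 2: R 4, Y 3, Z 2. Z has the fewest and is eliminated.
Round 3: R 6, Y 3. R has a majority.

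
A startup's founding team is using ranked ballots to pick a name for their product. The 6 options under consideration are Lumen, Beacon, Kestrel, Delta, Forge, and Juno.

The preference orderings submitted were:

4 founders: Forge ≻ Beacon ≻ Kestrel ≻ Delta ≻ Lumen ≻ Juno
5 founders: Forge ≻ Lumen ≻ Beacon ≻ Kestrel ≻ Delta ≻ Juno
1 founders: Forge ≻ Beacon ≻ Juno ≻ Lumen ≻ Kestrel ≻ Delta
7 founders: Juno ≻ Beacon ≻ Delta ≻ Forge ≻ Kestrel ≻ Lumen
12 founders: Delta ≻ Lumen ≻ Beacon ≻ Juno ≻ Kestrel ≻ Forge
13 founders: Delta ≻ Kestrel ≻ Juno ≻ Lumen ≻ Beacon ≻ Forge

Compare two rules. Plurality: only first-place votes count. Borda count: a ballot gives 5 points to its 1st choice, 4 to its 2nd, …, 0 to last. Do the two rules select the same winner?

Yes

Plurality first-place counts: Lumen 0, Beacon 0, Kestrel 0, Delta 25, Forge 10, Juno 7 → Delta.
Borda totals: Lumen 100, Beacon 112, Kestrel 94, Delta 159, Forge 64, Juno 101 → Delta.
The two rules agree on Delta.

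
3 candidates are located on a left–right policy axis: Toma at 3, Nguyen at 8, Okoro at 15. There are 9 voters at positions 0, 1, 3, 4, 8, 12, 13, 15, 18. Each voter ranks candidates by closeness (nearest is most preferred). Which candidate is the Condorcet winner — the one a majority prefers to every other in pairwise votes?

Nguyen

With single-peaked preferences on a line, the Condorcet winner is the candidate closest to the median voter.
The median voter (position 8) is closest to Nguyen at 8.
Check: Nguyen vs Okoro — voters closer to Nguyen: 5 of 9.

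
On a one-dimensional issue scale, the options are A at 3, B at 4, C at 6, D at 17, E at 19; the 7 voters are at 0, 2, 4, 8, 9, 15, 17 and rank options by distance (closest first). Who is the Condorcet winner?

With single-peaked preferences on a line, the Condorcet winner is the candidate closest to the median voter.
The median voter (position 8) is closest to C at 6.
Check: C vs B — voters closer to C: 4 of 7.

C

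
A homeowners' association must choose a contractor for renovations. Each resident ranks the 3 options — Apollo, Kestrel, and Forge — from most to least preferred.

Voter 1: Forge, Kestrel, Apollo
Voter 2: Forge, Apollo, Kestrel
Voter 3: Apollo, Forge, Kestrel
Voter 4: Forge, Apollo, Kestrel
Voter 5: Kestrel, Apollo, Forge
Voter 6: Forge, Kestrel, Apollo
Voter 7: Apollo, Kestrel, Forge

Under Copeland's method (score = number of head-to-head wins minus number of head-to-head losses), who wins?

Pairwise results:
  Apollo vs Kestrel: Apollo wins 4–3.
  Apollo vs Forge: Forge wins 4–3.
  Kestrel vs Forge: Forge wins 5–2.
Copeland scores (wins − losses):
  Apollo: 1 − 1 = 0
  Kestrel: 0 − 2 = -2
  Forge: 2 − 0 = 2
Forge has the best Copeland score.

Forge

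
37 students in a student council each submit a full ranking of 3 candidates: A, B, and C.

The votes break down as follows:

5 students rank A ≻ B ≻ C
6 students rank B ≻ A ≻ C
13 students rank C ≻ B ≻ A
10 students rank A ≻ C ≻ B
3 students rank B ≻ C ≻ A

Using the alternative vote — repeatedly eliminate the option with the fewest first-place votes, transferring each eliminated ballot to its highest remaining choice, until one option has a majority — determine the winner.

Round 1: A 15, C 13, B 9. B has the fewest and is eliminated.
Round 2: A 21, C 16. A has a majority.

A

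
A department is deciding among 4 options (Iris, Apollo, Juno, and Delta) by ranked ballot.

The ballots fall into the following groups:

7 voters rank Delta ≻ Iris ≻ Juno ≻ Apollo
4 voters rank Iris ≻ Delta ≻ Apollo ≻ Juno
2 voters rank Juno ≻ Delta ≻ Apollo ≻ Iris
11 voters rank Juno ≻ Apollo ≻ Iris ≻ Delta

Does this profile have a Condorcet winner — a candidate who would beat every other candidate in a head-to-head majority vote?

Head-to-head results (24 voters total):
Iris vs Apollo: Apollo wins 13–11.
Iris vs Juno: Juno wins 13–11.
Iris vs Delta: Iris wins 15–9.
Apollo vs Juno: Juno wins 20–4.
Apollo vs Delta: Delta wins 13–11.
Juno vs Delta: Juno wins 13–11.
Juno beats each rival — Iris (13–11), Apollo (20–4), Delta (13–11) — so Juno is the Condorcet winner.

Yes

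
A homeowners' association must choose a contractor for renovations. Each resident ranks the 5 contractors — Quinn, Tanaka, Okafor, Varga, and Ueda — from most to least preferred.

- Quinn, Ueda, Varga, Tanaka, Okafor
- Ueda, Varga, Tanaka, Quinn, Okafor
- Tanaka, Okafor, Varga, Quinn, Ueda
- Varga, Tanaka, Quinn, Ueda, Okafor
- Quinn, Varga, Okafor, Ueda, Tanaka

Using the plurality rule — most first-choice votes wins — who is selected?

First-place vote totals:
  Quinn: 2
  Tanaka: 1
  Okafor: 0
  Varga: 1
  Ueda: 1
Quinn has the most first-place votes.

Quinn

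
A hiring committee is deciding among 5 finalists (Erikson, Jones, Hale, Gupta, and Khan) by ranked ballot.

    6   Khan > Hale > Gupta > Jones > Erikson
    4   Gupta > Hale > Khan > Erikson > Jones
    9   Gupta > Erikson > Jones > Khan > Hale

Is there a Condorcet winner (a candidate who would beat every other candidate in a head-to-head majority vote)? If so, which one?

Head-to-head results (19 voters total):
Erikson vs Jones: Erikson wins 13–6.
Erikson vs Hale: Hale wins 10–9.
Erikson vs Gupta: Gupta wins 19–0.
Erikson vs Khan: Khan wins 10–9.
Jones vs Hale: Hale wins 10–9.
Jones vs Gupta: Gupta wins 19–0.
Jones vs Khan: Khan wins 10–9.
Hale vs Gupta: Gupta wins 13–6.
Hale vs Khan: Khan wins 15–4.
Gupta vs Khan: Gupta wins 13–6.
Gupta beats each rival — Erikson (19–0), Jones (19–0), Hale (13–6), Khan (13–6) — so Gupta is the Condorcet winner.

Gupta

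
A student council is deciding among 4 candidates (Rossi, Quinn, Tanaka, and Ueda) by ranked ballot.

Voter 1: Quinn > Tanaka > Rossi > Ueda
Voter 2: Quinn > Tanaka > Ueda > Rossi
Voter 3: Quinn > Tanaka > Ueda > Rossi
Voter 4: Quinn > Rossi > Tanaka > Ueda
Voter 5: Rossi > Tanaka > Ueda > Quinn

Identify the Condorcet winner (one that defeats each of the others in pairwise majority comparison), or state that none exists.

Quinn

Head-to-head results (5 voters total):
Rossi vs Quinn: Quinn wins 4–1.
Rossi vs Tanaka: Tanaka wins 3–2.
Rossi vs Ueda: Rossi wins 3–2.
Quinn vs Tanaka: Quinn wins 4–1.
Quinn vs Ueda: Quinn wins 4–1.
Tanaka vs Ueda: Tanaka wins 5–0.
Quinn beats each rival — Rossi (4–1), Tanaka (4–1), Ueda (4–1) — so Quinn is the Condorcet winner.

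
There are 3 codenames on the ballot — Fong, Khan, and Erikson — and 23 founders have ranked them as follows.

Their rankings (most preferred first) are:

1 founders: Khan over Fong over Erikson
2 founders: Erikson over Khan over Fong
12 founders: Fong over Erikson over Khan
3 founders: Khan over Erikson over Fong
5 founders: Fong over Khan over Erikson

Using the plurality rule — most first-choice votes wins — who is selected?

First-place vote totals:
  Fong: 17
  Khan: 4
  Erikson: 2
Fong has the most first-place votes.

Fong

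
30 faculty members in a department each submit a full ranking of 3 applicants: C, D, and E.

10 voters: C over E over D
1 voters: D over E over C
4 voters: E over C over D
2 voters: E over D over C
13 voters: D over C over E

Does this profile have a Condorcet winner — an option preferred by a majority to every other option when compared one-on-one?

Head-to-head results (30 voters total):
C vs D: D wins 16–14.
C vs E: C wins 23–7.
D vs E: E wins 16–14.
No candidate beats all others: C beats E beats D beats C, a majority cycle.

No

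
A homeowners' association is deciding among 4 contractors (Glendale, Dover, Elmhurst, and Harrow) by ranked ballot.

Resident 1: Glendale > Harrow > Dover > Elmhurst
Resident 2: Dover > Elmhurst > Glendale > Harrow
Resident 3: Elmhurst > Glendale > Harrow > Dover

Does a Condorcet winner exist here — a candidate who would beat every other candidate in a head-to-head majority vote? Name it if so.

No Condorcet winner

Head-to-head results (3 voters total):
Glendale vs Dover: Glendale wins 2–1.
Glendale vs Elmhurst: Elmhurst wins 2–1.
Glendale vs Harrow: Glendale wins 3–0.
Dover vs Elmhurst: Dover wins 2–1.
Dover vs Harrow: Harrow wins 2–1.
Elmhurst vs Harrow: Elmhurst wins 2–1.
No candidate beats all others: Glendale beats Dover beats Elmhurst beats Glendale, a majority cycle.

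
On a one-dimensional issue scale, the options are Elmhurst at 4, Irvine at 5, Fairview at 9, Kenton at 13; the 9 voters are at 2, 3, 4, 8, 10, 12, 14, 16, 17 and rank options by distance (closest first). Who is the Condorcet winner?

With single-peaked preferences on a line, the Condorcet winner is the candidate closest to the median voter.
The median voter (position 10) is closest to Fairview at 9.
Check: Fairview vs Irvine — voters closer to Fairview: 6 of 9.

Fairview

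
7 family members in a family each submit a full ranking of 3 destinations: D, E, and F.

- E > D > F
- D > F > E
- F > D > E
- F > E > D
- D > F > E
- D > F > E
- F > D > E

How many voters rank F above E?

Ballots ranking F above E: 6.
Ballots ranking E above F: 1.
So 6 of 7 voters prefer F to E.

6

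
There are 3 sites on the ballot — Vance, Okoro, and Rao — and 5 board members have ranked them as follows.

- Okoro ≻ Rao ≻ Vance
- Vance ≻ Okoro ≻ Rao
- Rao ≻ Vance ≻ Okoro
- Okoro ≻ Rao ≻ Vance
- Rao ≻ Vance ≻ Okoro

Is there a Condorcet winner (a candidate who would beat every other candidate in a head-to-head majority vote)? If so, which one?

None — there is no Condorcet winner

Head-to-head results (5 voters total):
Vance vs Okoro: Vance wins 3–2.
Vance vs Rao: Rao wins 4–1.
Okoro vs Rao: Okoro wins 3–2.
No candidate beats all others: Vance beats Okoro beats Rao beats Vance, a majority cycle.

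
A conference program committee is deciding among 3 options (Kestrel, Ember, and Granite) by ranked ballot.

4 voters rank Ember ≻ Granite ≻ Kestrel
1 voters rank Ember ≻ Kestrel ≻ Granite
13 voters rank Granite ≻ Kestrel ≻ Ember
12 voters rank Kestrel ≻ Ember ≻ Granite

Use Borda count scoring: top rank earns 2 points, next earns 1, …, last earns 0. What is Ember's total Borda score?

22

Borda scores:
  Kestrel: 4·0 + 1 + 13·1 + 12·2 = 38
  Ember: 4·2 + 2 + 13·0 + 12·1 = 22
  Granite: 4·1 + 0 + 13·2 + 12·0 = 30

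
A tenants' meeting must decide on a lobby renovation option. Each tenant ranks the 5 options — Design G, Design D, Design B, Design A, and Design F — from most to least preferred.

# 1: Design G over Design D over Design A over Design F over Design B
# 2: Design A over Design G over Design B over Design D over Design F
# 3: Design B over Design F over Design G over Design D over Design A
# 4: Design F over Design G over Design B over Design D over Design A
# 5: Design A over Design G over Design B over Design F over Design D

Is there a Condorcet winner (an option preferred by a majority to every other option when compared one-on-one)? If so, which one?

Head-to-head results (5 voters total):
Design G vs Design D: Design G wins 5–0.
Design G vs Design B: Design G wins 4–1.
Design G vs Design A: Design G wins 3–2.
Design G vs Design F: Design G wins 3–2.
Design D vs Design B: Design B wins 4–1.
Design D vs Design A: Design D wins 3–2.
Design D vs Design F: Design F wins 3–2.
Design B vs Design A: Design A wins 3–2.
Design B vs Design F: Design B wins 3–2.
Design A vs Design F: Design A wins 3–2.
Design G beats each rival — Design D (5–0), Design B (4–1), Design A (3–2), Design F (3–2) — so Design G is the Condorcet winner.

Design G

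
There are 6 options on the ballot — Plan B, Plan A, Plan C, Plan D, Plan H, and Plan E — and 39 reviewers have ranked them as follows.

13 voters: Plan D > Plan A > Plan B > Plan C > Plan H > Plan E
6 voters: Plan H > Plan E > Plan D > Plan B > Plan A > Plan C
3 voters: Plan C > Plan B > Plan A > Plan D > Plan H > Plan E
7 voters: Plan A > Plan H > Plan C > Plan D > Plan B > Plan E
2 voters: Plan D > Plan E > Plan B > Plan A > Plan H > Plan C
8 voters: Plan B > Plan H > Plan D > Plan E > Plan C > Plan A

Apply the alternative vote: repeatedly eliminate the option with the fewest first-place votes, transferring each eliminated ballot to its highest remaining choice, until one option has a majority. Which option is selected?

Plan D

Round 1: Plan D 15, Plan B 8, Plan A 7, Plan H 6, Plan C 3, Plan E 0. Plan E has the fewest and is eliminated.
Round 2: Plan D 15, Plan B 8, Plan A 7, Plan H 6, Plan C 3. Plan C has the fewest and is eliminated.
Round 3: Plan D 15, Plan B 11, Plan A 7, Plan H 6. Plan H has the fewest and is eliminated.
Round 4: Plan D 21, Plan B 11, Plan A 7. Plan D has a majority.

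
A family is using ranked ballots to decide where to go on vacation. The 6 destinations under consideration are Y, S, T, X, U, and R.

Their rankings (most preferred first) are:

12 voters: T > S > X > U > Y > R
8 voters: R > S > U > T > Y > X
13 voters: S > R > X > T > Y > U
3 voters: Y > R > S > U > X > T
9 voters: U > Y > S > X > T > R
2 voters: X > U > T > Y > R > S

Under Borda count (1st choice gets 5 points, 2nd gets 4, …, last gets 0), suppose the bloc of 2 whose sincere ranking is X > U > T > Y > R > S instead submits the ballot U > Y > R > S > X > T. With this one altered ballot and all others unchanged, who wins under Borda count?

S

Borda totals with the altered ballot: Y 92, S 185, T 111, X 98, U 109, R 110.
The winner is unchanged: still S.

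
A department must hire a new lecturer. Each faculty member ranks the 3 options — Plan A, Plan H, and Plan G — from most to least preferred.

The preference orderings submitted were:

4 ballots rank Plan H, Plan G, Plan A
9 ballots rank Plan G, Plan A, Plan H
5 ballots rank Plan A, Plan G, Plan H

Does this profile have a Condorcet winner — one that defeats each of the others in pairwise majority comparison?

Yes

Head-to-head results (18 voters total):
Plan A vs Plan H: Plan A wins 14–4.
Plan A vs Plan G: Plan G wins 13–5.
Plan H vs Plan G: Plan G wins 14–4.
Plan G beats each rival — Plan A (13–5), Plan H (14–4) — so Plan G is the Condorcet winner.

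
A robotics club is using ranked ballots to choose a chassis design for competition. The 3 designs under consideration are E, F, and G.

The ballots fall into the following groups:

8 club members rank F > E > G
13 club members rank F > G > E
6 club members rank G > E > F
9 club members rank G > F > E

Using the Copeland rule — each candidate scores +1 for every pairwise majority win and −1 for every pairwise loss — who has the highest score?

Pairwise results:
  E vs F: F wins 30–6.
  E vs G: G wins 28–8.
  F vs G: F wins 21–15.
Copeland scores (wins − losses):
  E: 0 − 2 = -2
  F: 2 − 0 = 2
  G: 1 − 1 = 0
F has the best Copeland score.

F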